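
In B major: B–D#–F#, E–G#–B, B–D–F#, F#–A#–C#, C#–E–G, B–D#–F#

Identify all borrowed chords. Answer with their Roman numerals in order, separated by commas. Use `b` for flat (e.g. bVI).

i, ii°

In B major the diatonic chords are B, C#m, D#m, E, F#, G#m, A#dim. B–D#–F# = B, E–G#–B = E and F#–A#–C# = F# all belong to that set. B–D–F# is not: scale degree 1 in B major carries B (I). In B minor the chord on that degree is Bm, so here it functions as i, borrowed from the parallel minor. C#–E–G doesn't fit — on degree 2 B major would have C#m (ii). C#dim is the degree-2 chord of B minor, so it is the borrowed ii°.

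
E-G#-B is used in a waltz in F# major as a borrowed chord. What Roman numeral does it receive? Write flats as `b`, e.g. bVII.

E is the lowered form of scale degree 7 in F# major (the diatonic degree 7 is E#). Diatonically F# major has E#dim (vii°) on that degree; E–G#–B is instead the major chord native to F# minor, so it takes the label bVII.

bVII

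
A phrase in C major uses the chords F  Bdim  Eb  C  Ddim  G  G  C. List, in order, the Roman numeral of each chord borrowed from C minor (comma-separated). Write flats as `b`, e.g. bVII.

C major has the diatonic set C, Dm, Em, F, G, Am, Bdim. Of the given chords, F, Bdim, C and G are diatonic. But Eb (Eb–G–Bb) is foreign: the diatonic iii on degree 3 is Em, whereas Eb comes from C minor. It is labeled bIII. Ddim (D–F–Ab) is not: scale degree 2 in C major carries Dm (ii). In C minor the chord on that degree is Ddim, so here it functions as ii°, borrowed from the parallel minor.

bIII, ii°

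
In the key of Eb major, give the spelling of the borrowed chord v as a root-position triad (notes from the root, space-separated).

v is built on scale degree 5, which is Bb in both Eb major and its parallel. Building the minor chord from the parallel minor on Bb: Bb–Db–F.

Bb Db F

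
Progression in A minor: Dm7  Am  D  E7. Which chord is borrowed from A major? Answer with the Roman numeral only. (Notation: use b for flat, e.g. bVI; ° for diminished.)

IV

A minor has the diatonic set Am, Bdim, C, Dm, E, F, G (with V from harmonic minor). Dm7, Am and E7 are all diatonic. D (D–F#–A) doesn't fit — on degree 4 A minor would have Dm (iv). D is the degree-4 chord of A major, so it is the borrowed IV.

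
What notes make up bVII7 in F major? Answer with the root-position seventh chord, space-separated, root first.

The root of bVII7 is the lowered 7th degree: E becomes Eb. Stacking thirds in F minor on Eb gives Eb–G–Bb–Db.

Eb G Bb Db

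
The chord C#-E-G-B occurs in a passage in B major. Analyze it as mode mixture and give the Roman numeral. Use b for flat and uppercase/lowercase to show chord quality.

The root C# is the diatonic 2nd degree of B major; the borrowing shows in the chord quality. Diatonically B major has C#m (ii) on that degree; C#–E–G–B is instead the half-diminished-seventh chord native to B minor, so it takes the label iiø7.

iiø7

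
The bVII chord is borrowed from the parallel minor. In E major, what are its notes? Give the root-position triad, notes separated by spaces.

Scale degree 7 in E major is D#. bVII uses the lowered form, D, taken from E minor. Stacking thirds in E minor on D gives D–F#–A.

D F# A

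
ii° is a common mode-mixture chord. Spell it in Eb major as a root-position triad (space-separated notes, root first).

F Ab Cb

The root, F, is scale degree 2 — the same note in Eb major and Eb minor; only the chord quality changes. In Eb minor the chord on F is F–Ab–Cb.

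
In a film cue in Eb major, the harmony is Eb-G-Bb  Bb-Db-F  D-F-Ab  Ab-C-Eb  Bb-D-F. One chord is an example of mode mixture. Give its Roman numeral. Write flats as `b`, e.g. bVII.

v

The diatonic triads in Eb major are Eb, Fm, Gm, Ab, Bb, Cm, Ddim. Eb–G–Bb = Eb, D–F–Ab = Ddim, Ab–C–Eb = Ab and Bb–D–F = Bb all belong to that set. Bb–Db–F is not: scale degree 5 in Eb major carries Bb (V). In Eb minor the chord on that degree is Bbm, so here it functions as v, borrowed from the parallel minor.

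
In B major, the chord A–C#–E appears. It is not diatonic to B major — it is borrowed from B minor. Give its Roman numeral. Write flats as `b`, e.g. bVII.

The root A is the lowered 7th scale degree — diatonically B major has A# there. The diatonic chord on degree 7 would be A#dim (vii°), but A–C#–E is the major chord from B minor. As a borrowed chord it is labeled bVII.

bVII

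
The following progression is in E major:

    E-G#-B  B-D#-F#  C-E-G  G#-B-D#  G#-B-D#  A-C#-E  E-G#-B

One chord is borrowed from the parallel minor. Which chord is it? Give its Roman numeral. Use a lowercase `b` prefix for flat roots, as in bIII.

bVI

E major has the diatonic set E, F#m, G#m, A, B, C#m, D#dim. Of the given chords, E–G#–B = E, B–D#–F# = B, G#–B–D# = G#m and A–C#–E = A are diatonic. But C–E–G is foreign: the diatonic vi on degree 6 is C#m, whereas C comes from E minor. It is labeled bVI.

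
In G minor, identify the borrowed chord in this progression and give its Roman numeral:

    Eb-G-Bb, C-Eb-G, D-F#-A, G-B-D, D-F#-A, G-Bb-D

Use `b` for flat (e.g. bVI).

The diatonic triads in G minor (with V from harmonic minor) are Gm, Adim, Bb, Cm, D, Eb, F. Eb–G–Bb = Eb, C–Eb–G = Cm, D–F#–A = D and G–Bb–D = Gm all belong to that set. G–B–D doesn't fit — on degree 1 G minor would have Gm (i). G is the degree-1 chord of G major, so it is the borrowed I.

I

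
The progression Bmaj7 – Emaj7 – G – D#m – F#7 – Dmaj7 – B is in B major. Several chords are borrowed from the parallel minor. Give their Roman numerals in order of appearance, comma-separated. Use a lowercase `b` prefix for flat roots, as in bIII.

In B major the diatonic chords are B, C#m, D#m, E, F#, G#m, A#dim. Bmaj7, Emaj7, D#m, F#7 and B are all diatonic. G (G–B–D) doesn't fit — on degree 6 B major would have G#m (vi). G is the degree-6 chord of B minor, so it is the borrowed bVI. But Dmaj7 (D–F#–A–C#) is foreign: the diatonic iii on degree 3 is D#m, whereas Dmaj7 comes from B minor. It is labeled bIIImaj7.

bVI, bIIImaj7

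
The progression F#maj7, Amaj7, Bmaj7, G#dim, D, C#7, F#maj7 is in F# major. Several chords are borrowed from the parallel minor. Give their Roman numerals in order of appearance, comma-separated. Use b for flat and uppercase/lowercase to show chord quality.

In F# major the diatonic chords are F#, G#m, A#m, B, C#, D#m, E#dim. F#maj7, Bmaj7 and C#7 all belong to that set. But Amaj7 (A–C#–E–G#) is foreign: the diatonic iii on degree 3 is A#m, whereas Amaj7 comes from F# minor. It is labeled bIIImaj7. G#dim (G#–B–D) doesn't fit — on degree 2 F# major would have G#m (ii). G#dim is the degree-2 chord of F# minor, so it is the borrowed ii°. D (D–F#–A) doesn't fit — on degree 6 F# major would have D#m (vi). D is the degree-6 chord of F# minor, so it is the borrowed bVI.

bIIImaj7, ii°, bVI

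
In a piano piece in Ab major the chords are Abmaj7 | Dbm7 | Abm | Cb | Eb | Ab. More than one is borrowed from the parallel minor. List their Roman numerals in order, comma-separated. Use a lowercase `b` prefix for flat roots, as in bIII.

iv7, i, bIII

In Ab major the diatonic chords are Ab, Bbm, Cm, Db, Eb, Fm, Gdim. Of the given chords, Abmaj7, Eb and Ab are diatonic. But Dbm7 (Db–Fb–Ab–Cb) is foreign: the diatonic IV on degree 4 is Db, whereas Dbm7 comes from Ab minor. It is labeled iv7. Abm (Ab–Cb–Eb) is not: scale degree 1 in Ab major carries Ab (I). In Ab minor the chord on that degree is Abm, so here it functions as i, borrowed from the parallel minor. Cb (Cb–Eb–Gb) is not: scale degree 3 in Ab major carries Cm (iii). In Ab minor the chord on that degree is Cb, so here it functions as bIII, borrowed from the parallel minor.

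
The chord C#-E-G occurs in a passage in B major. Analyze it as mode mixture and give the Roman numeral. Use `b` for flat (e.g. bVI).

The root C# is the diatonic 2nd degree of B major; the borrowing shows in the chord quality. C#–E–G is a diminished chord — the form found in B minor, not the diatonic ii (C#m). Borrowed into B major it is written ii°.

ii°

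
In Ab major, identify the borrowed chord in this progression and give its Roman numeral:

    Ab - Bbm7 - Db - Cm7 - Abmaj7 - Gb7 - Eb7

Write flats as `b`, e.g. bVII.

bVII7

In Ab major the diatonic chords are Ab, Bbm, Cm, Db, Eb, Fm, Gdim. Of the given chords, Ab, Bbm7, Db, Cm7, Abmaj7 and Eb7 are diatonic. But Gb7 (Gb–Bb–Db–Fb) is foreign: the diatonic vii° on degree 7 is Gdim, whereas Gb7 comes from Ab minor. It is labeled bVII7.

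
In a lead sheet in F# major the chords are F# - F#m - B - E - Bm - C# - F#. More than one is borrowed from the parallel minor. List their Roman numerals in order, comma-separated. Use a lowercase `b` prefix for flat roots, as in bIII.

i, bVII, iv

The diatonic triads in F# major are F#, G#m, A#m, B, C#, D#m, E#dim. Of the given chords, F#, B and C# are diatonic. But F#m (F#–A–C#) is foreign: the diatonic I on degree 1 is F#, whereas F#m comes from F# minor. It is labeled i. E (E–G#–B) is not: scale degree 7 in F# major carries E#dim (vii°). In F# minor the chord on that degree is E, so here it functions as bVII, borrowed from the parallel minor. Bm (B–D–F#) is not: scale degree 4 in F# major carries B (IV). In F# minor the chord on that degree is Bm, so here it functions as iv, borrowed from the parallel minor.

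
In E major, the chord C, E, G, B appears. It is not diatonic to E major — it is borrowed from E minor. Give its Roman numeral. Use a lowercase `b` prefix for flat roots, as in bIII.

bVImaj7

In E major scale degree 6 is C#; C is its lowered form, from E minor. The diatonic chord on degree 6 would be C#m (vi), but C–E–G–B is the major-seventh chord from E minor. As a borrowed chord it is labeled bVImaj7.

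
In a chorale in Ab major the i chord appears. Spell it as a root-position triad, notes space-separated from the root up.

i is built on scale degree 1, which is Ab in both Ab major and its parallel. Stacking thirds in Ab minor on Ab gives Ab–Cb–Eb.

Ab Cb Eb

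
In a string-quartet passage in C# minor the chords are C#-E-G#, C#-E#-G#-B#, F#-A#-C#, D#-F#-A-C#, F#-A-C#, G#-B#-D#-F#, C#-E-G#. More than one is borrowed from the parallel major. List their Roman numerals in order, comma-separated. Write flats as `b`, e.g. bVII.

C# minor has the diatonic set C#m, D#dim, E, F#m, G#, A, B (with V from harmonic minor). C#–E–G# = C#m, D#–F#–A–C# = D#m7b5, F#–A–C# = F#m and G#–B#–D#–F# = G#7 all belong to that set. C#–E#–G#–B# doesn't fit — on degree 1 C# minor would have C#m (i). C#maj7 is the degree-1 chord of C# major, so it is the borrowed Imaj7. F#–A#–C# doesn't fit — on degree 4 C# minor would have F#m (iv). F# is the degree-4 chord of C# major, so it is the borrowed IV.

Imaj7, IV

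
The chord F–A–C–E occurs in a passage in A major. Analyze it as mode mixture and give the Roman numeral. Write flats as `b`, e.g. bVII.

bVImaj7

The root F is the lowered 6th scale degree — diatonically A major has F# there. F–A–C–E is a major-seventh chord — the form found in A minor, not the diatonic vi (F#m). Borrowed into A major it is written bVImaj7.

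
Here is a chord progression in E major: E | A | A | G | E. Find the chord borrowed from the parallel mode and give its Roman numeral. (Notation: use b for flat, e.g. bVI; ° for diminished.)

bIII

E major has the diatonic set E, F#m, G#m, A, B, C#m, D#dim. E and A are both diatonic. But G (G–B–D) is foreign: the diatonic iii on degree 3 is G#m, whereas G comes from E minor. It is labeled bIII.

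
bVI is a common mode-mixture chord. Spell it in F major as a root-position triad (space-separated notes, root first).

The root of bVI is the lowered 6th degree: D becomes Db. In F minor the chord on Db is Db–F–Ab.

Db F Ab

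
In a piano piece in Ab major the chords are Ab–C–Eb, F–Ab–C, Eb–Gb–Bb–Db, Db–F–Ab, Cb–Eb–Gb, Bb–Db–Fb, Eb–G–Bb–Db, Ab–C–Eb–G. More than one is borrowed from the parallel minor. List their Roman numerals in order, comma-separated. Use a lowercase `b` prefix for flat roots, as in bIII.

v7, bIII, ii°

In Ab major the diatonic chords are Ab, Bbm, Cm, Db, Eb, Fm, Gdim. Of the given chords, Ab–C–Eb = Ab, F–Ab–C = Fm, Db–F–Ab = Db, Eb–G–Bb–Db = Eb7 and Ab–C–Eb–G = Abmaj7 are diatonic. Eb–Gb–Bb–Db is not: scale degree 5 in Ab major carries Eb (V). In Ab minor the chord on that degree is Ebm7, so here it functions as v7, borrowed from the parallel minor. Cb–Eb–Gb is not: scale degree 3 in Ab major carries Cm (iii). In Ab minor the chord on that degree is Cb, so here it functions as bIII, borrowed from the parallel minor. But Bb–Db–Fb is foreign: the diatonic ii on degree 2 is Bbm, whereas Bbdim comes from Ab minor. It is labeled ii°.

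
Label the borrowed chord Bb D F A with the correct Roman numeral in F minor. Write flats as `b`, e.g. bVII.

IVmaj7

Bb is scale degree 4 in F minor. Bb–D–F–A is a major-seventh chord — the form found in F major, not the diatonic iv (Bbm). Borrowed into F minor it is written IVmaj7.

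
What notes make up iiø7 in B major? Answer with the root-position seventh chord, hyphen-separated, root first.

C#-E-G-B

The root, C#, is scale degree 2 — the same note in B major and B minor; only the chord quality changes. In B minor the chord on C# is C#–E–G–B.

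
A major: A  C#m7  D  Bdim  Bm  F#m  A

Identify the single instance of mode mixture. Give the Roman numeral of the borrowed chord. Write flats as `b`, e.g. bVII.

ii°

A major has the diatonic set A, Bm, C#m, D, E, F#m, G#dim. A, C#m7, D, Bm and F#m are all diatonic. Bdim (B–D–F) is not: scale degree 2 in A major carries Bm (ii). In A minor the chord on that degree is Bdim, so here it functions as ii°, borrowed from the parallel minor.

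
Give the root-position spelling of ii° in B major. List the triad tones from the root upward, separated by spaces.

C# E G

ii° is built on scale degree 2, which is C# in both B major and its parallel. In B minor the chord on C# is C#–E–G.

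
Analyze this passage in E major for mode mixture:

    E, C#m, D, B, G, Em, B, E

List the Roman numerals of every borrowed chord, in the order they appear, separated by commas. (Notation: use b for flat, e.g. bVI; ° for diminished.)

The diatonic triads in E major are E, F#m, G#m, A, B, C#m, D#dim. E, C#m and B all belong to that set. D (D–F#–A) doesn't fit — on degree 7 E major would have D#dim (vii°). D is the degree-7 chord of E minor, so it is the borrowed bVII. G (G–B–D) is not: scale degree 3 in E major carries G#m (iii). In E minor the chord on that degree is G, so here it functions as bIII, borrowed from the parallel minor. But Em (E–G–B) is foreign: the diatonic I on degree 1 is E, whereas Em comes from E minor. It is labeled i.

bVII, bIII, i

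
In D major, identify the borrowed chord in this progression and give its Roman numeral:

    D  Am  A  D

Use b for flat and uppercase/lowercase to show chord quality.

v

D major has the diatonic set D, Em, F#m, G, A, Bm, C#dim. Of the given chords, D and A are diatonic. Am (A–C–E) doesn't fit — on degree 5 D major would have A (V). Am is the degree-5 chord of D minor, so it is the borrowed v.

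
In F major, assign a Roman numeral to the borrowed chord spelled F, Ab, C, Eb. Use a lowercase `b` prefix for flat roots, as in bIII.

i7

The root F is the diatonic 1st degree of F major; the borrowing shows in the chord quality. Diatonically F major has F (I) on that degree; F–Ab–C–Eb is instead the minor-seventh chord native to F minor, so it takes the label i7.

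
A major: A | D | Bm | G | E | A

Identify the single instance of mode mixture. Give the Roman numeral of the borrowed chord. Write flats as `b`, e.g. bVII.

bVII

The diatonic triads in A major are A, Bm, C#m, D, E, F#m, G#dim. A, D, Bm and E all belong to that set. G (G–B–D) doesn't fit — on degree 7 A major would have G#dim (vii°). G is the degree-7 chord of A minor, so it is the borrowed bVII.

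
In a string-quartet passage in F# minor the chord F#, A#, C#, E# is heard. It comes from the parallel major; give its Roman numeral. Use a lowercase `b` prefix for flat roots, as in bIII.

The root F# is the diatonic 1st degree of F# minor; the borrowing shows in the chord quality. The diatonic chord on degree 1 would be F#m (i), but F#–A#–C#–E# is the major-seventh chord from F# major. As a borrowed chord it is labeled Imaj7.

Imaj7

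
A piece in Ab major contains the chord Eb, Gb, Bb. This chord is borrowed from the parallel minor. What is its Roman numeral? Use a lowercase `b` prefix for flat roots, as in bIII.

The root Eb is the diatonic 5th degree of Ab major; the borrowing shows in the chord quality. The diatonic chord on degree 5 would be Eb (V), but Eb–Gb–Bb is the minor chord from Ab minor. As a borrowed chord it is labeled v.

v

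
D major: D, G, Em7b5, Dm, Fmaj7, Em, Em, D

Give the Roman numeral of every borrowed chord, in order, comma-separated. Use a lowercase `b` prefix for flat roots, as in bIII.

In D major the diatonic chords are D, Em, F#m, G, A, Bm, C#dim. Of the given chords, D, G and Em are diatonic. Em7b5 (E–G–Bb–D) is not: scale degree 2 in D major carries Em (ii). In D minor the chord on that degree is Em7b5, so here it functions as iiø7, borrowed from the parallel minor. Dm (D–F–A) doesn't fit — on degree 1 D major would have D (I). Dm is the degree-1 chord of D minor, so it is the borrowed i. Fmaj7 (F–A–C–E) doesn't fit — on degree 3 D major would have F#m (iii). Fmaj7 is the degree-3 chord of D minor, so it is the borrowed bIIImaj7.

iiø7, i, bIIImaj7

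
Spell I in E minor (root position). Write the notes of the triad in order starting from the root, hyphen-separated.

E-G#-B

The root, E, is scale degree 1 — the same note in E minor and E major; only the chord quality changes. Building the major chord from the parallel major on E: E–G#–B.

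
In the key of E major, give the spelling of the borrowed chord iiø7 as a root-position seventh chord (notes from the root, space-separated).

The root, F#, is scale degree 2 — the same note in E major and E minor; only the chord quality changes. In E minor the chord on F# is F#–A–C–E.

F# A C E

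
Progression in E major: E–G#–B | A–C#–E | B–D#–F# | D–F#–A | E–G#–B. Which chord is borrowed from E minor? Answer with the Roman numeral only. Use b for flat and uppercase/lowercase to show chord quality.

E major has the diatonic set E, F#m, G#m, A, B, C#m, D#dim. E–G#–B = E, A–C#–E = A and B–D#–F# = B all belong to that set. But D–F#–A is foreign: the diatonic vii° on degree 7 is D#dim, whereas D comes from E minor. It is labeled bVII.

bVII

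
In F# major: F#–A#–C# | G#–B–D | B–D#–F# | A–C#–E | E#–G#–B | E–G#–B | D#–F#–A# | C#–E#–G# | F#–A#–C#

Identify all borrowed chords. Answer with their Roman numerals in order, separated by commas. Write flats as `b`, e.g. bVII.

F# major has the diatonic set F#, G#m, A#m, B, C#, D#m, E#dim. F#–A#–C# = F#, B–D#–F# = B, E#–G#–B = E#dim, D#–F#–A# = D#m and C#–E#–G# = C# all belong to that set. G#–B–D doesn't fit — on degree 2 F# major would have G#m (ii). G#dim is the degree-2 chord of F# minor, so it is the borrowed ii°. A–C#–E is not: scale degree 3 in F# major carries A#m (iii). In F# minor the chord on that degree is A, so here it functions as bIII, borrowed from the parallel minor. E–G#–B is not: scale degree 7 in F# major carries E#dim (vii°). In F# minor the chord on that degree is E, so here it functions as bVII, borrowed from the parallel minor.

ii°, bIII, bVII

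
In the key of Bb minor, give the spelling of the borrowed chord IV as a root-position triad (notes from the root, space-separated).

IV is built on scale degree 4, which is Eb in both Bb minor and its parallel. In Bb major the chord on Eb is Eb–G–Bb.

Eb G Bb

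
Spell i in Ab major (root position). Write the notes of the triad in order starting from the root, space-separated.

The root, Ab, is scale degree 1 — the same note in Ab major and Ab minor; only the chord quality changes. Building the minor chord from the parallel minor on Ab: Ab–Cb–Eb.

Ab Cb Eb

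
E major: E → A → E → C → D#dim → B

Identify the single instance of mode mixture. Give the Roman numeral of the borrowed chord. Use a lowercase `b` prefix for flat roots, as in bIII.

bVI

In E major the diatonic chords are E, F#m, G#m, A, B, C#m, D#dim. Of the given chords, E, A, D#dim and B are diatonic. C (C–E–G) doesn't fit — on degree 6 E major would have C#m (vi). C is the degree-6 chord of E minor, so it is the borrowed bVI.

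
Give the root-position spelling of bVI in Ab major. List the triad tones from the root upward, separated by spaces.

bVI is built on the lowered scale degree 6. In Ab major degree 6 is F; lowered it becomes Fb. In Ab minor the chord on Fb is Fb–Ab–Cb.

Fb Ab Cb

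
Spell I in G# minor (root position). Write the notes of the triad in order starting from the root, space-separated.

G# B# D#

The root, G#, is scale degree 1 — the same note in G# minor and G# major; only the chord quality changes. In G# major the chord on G# is G#–B#–D#.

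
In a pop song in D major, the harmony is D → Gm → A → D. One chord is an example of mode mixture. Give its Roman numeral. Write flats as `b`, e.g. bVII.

In D major the diatonic chords are D, Em, F#m, G, A, Bm, C#dim. D and A are both diatonic. But Gm (G–Bb–D) is foreign: the diatonic IV on degree 4 is G, whereas Gm comes from D minor. It is labeled iv.

iv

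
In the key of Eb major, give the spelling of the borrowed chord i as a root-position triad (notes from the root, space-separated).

Eb Gb Bb

The root, Eb, is scale degree 1 — the same note in Eb major and Eb minor; only the chord quality changes. In Eb minor the chord on Eb is Eb–Gb–Bb.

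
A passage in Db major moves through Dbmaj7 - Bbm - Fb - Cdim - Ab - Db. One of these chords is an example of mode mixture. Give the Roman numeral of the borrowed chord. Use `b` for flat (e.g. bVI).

In Db major the diatonic chords are Db, Ebm, Fm, Gb, Ab, Bbm, Cdim. Dbmaj7, Bbm, Cdim, Ab and Db are all diatonic. But Fb (Fb–Ab–Cb) is foreign: the diatonic iii on degree 3 is Fm, whereas Fb comes from Db minor. It is labeled bIII.

bIII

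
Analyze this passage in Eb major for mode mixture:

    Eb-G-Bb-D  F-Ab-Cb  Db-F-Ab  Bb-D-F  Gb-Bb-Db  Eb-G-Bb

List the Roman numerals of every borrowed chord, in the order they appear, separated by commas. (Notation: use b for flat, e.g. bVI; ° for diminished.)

ii°, bVII, bIII

In Eb major the diatonic chords are Eb, Fm, Gm, Ab, Bb, Cm, Ddim. Eb–G–Bb–D = Ebmaj7, Bb–D–F = Bb and Eb–G–Bb = Eb are all diatonic. F–Ab–Cb is not: scale degree 2 in Eb major carries Fm (ii). In Eb minor the chord on that degree is Fdim, so here it functions as ii°, borrowed from the parallel minor. But Db–F–Ab is foreign: the diatonic vii° on degree 7 is Ddim, whereas Db comes from Eb minor. It is labeled bVII. Gb–Bb–Db doesn't fit — on degree 3 Eb major would have Gm (iii). Gb is the degree-3 chord of Eb minor, so it is the borrowed bIII.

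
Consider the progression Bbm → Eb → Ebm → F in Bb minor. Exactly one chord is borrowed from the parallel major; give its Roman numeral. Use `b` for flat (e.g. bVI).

IV

The diatonic triads in Bb minor (with V from harmonic minor) are Bbm, Cdim, Db, Ebm, F, Gb, Ab. Bbm, Ebm and F all belong to that set. But Eb (Eb–G–Bb) is foreign: the diatonic iv on degree 4 is Ebm, whereas Eb comes from Bb major. It is labeled IV.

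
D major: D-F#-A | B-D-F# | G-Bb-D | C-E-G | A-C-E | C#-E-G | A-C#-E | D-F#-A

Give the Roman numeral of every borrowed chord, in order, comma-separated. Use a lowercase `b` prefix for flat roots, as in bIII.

iv, bVII, v

D major has the diatonic set D, Em, F#m, G, A, Bm, C#dim. D–F#–A = D, B–D–F# = Bm, C#–E–G = C#dim and A–C#–E = A are all diatonic. G–Bb–D is not: scale degree 4 in D major carries G (IV). In D minor the chord on that degree is Gm, so here it functions as iv, borrowed from the parallel minor. C–E–G is not: scale degree 7 in D major carries C#dim (vii°). In D minor the chord on that degree is C, so here it functions as bVII, borrowed from the parallel minor. But A–C–E is foreign: the diatonic V on degree 5 is A, whereas Am comes from D minor. It is labeled v.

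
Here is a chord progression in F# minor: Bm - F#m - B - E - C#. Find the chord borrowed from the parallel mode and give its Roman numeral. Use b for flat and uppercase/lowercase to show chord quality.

F# minor has the diatonic set F#m, G#dim, A, Bm, C#, D, E (with V from harmonic minor). Bm, F#m, E and C# are all diatonic. But B (B–D#–F#) is foreign: the diatonic iv on degree 4 is Bm, whereas B comes from F# major. It is labeled IV.

IV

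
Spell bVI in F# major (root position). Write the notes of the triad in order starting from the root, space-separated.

D F# A

bVI is built on the lowered scale degree 6. In F# major degree 6 is D#; lowered it becomes D. Stacking thirds in F# minor on D gives D–F#–A.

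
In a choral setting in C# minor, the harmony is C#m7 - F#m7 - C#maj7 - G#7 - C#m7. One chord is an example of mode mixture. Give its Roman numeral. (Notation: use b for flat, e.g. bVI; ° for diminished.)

Imaj7

In C# minor (with V from harmonic minor) the diatonic chords are C#m, D#dim, E, F#m, G#, A, B. Of the given chords, C#m7, F#m7 and G#7 are diatonic. C#maj7 (C#–E#–G#–B#) doesn't fit — on degree 1 C# minor would have C#m (i). C#maj7 is the degree-1 chord of C# major, so it is the borrowed Imaj7.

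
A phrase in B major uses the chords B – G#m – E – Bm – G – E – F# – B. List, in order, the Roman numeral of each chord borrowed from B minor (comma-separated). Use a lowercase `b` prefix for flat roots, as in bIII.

The diatonic triads in B major are B, C#m, D#m, E, F#, G#m, A#dim. Of the given chords, B, G#m, E and F# are diatonic. But Bm (B–D–F#) is foreign: the diatonic I on degree 1 is B, whereas Bm comes from B minor. It is labeled i. G (G–B–D) doesn't fit — on degree 6 B major would have G#m (vi). G is the degree-6 chord of B minor, so it is the borrowed bVI.

i, bVI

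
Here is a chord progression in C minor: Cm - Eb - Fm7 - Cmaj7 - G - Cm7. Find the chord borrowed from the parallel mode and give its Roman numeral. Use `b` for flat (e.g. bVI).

Imaj7

In C minor (with V from harmonic minor) the diatonic chords are Cm, Ddim, Eb, Fm, G, Ab, Bb. Cm, Eb, Fm7, G and Cm7 all belong to that set. Cmaj7 (C–E–G–B) is not: scale degree 1 in C minor carries Cm (i). In C major the chord on that degree is Cmaj7, so here it functions as Imaj7, borrowed from the parallel major.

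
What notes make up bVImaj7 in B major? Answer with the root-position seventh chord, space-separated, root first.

Scale degree 6 in B major is G#. bVImaj7 uses the lowered form, G, taken from B minor. Building the major-seventh chord from the parallel minor on G: G–B–D–F#.

G B D F#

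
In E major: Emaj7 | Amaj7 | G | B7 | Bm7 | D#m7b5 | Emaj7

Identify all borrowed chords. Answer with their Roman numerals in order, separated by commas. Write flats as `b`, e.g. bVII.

In E major the diatonic chords are E, F#m, G#m, A, B, C#m, D#dim. Of the given chords, Emaj7, Amaj7, B7 and D#m7b5 are diatonic. G (G–B–D) is not: scale degree 3 in E major carries G#m (iii). In E minor the chord on that degree is G, so here it functions as bIII, borrowed from the parallel minor. Bm7 (B–D–F#–A) doesn't fit — on degree 5 E major would have B (V). Bm7 is the degree-5 chord of E minor, so it is the borrowed v7.

bIII, v7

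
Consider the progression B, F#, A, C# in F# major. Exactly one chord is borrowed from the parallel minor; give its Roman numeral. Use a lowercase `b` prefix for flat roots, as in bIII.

In F# major the diatonic chords are F#, G#m, A#m, B, C#, D#m, E#dim. Of the given chords, B, F# and C# are diatonic. A (A–C#–E) doesn't fit — on degree 3 F# major would have A#m (iii). A is the degree-3 chord of F# minor, so it is the borrowed bIII.

bIII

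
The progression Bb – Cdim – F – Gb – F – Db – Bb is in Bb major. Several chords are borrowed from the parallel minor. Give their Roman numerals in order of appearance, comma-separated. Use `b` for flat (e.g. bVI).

ii°, bVI, bIII

Bb major has the diatonic set Bb, Cm, Dm, Eb, F, Gm, Adim. Bb and F are both diatonic. But Cdim (C–Eb–Gb) is foreign: the diatonic ii on degree 2 is Cm, whereas Cdim comes from Bb minor. It is labeled ii°. Gb (Gb–Bb–Db) is not: scale degree 6 in Bb major carries Gm (vi). In Bb minor the chord on that degree is Gb, so here it functions as bVI, borrowed from the parallel minor. But Db (Db–F–Ab) is foreign: the diatonic iii on degree 3 is Dm, whereas Db comes from Bb minor. It is labeled bIII.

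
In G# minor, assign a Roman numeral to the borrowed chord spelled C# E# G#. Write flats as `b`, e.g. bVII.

IV

C# is scale degree 4 in G# minor. Diatonically G# minor has C#m (iv) on that degree; C#–E#–G# is instead the major chord native to G# major, so it takes the label IV.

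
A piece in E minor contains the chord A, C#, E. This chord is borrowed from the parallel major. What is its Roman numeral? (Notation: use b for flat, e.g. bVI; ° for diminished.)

A is scale degree 4 in E minor. The diatonic chord on degree 4 would be Am (iv), but A–C#–E is the major chord from E major. As a borrowed chord it is labeled IV.

IV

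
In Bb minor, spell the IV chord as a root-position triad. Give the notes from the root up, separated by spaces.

Eb G Bb

IV is built on scale degree 4, which is Eb in both Bb minor and its parallel. Stacking thirds in Bb major on Eb gives Eb–G–Bb.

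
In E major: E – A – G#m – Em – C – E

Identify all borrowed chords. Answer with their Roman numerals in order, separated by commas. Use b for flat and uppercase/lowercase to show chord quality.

i, bVI

The diatonic triads in E major are E, F#m, G#m, A, B, C#m, D#dim. E, A and G#m are all diatonic. Em (E–G–B) doesn't fit — on degree 1 E major would have E (I). Em is the degree-1 chord of E minor, so it is the borrowed i. C (C–E–G) is not: scale degree 6 in E major carries C#m (vi). In E minor the chord on that degree is C, so here it functions as bVI, borrowed from the parallel minor.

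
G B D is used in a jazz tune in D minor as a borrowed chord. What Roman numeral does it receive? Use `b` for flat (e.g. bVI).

IV

The root G is the diatonic 4th degree of D minor; the borrowing shows in the chord quality. G–B–D is a major chord — the form found in D major, not the diatonic iv (Gm). Borrowed into D minor it is written IV.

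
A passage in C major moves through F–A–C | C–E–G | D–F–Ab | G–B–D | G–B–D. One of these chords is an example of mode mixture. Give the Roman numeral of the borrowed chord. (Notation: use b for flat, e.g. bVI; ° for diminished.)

In C major the diatonic chords are C, Dm, Em, F, G, Am, Bdim. Of the given chords, F–A–C = F, C–E–G = C and G–B–D = G are diatonic. D–F–Ab is not: scale degree 2 in C major carries Dm (ii). In C minor the chord on that degree is Ddim, so here it functions as ii°, borrowed from the parallel minor.

ii°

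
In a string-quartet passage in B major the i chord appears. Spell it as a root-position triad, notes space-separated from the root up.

i is built on scale degree 1, which is B in both B major and its parallel. Stacking thirds in B minor on B gives B–D–F#.

B D F#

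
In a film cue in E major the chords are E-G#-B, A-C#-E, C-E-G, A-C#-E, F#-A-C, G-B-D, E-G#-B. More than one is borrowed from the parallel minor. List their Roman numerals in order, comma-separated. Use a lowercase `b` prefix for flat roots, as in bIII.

The diatonic triads in E major are E, F#m, G#m, A, B, C#m, D#dim. E–G#–B = E and A–C#–E = A both belong to that set. C–E–G is not: scale degree 6 in E major carries C#m (vi). In E minor the chord on that degree is C, so here it functions as bVI, borrowed from the parallel minor. F#–A–C doesn't fit — on degree 2 E major would have F#m (ii). F#dim is the degree-2 chord of E minor, so it is the borrowed ii°. But G–B–D is foreign: the diatonic iii on degree 3 is G#m, whereas G comes from E minor. It is labeled bIII.

bVI, ii°, bIII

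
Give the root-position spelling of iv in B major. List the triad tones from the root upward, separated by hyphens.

E-G-B

The root, E, is scale degree 4 — the same note in B major and B minor; only the chord quality changes. Stacking thirds in B minor on E gives E–G–B.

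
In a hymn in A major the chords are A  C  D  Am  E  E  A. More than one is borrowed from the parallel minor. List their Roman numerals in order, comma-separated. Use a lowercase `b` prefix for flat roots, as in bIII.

A major has the diatonic set A, Bm, C#m, D, E, F#m, G#dim. Of the given chords, A, D and E are diatonic. C (C–E–G) is not: scale degree 3 in A major carries C#m (iii). In A minor the chord on that degree is C, so here it functions as bIII, borrowed from the parallel minor. But Am (A–C–E) is foreign: the diatonic I on degree 1 is A, whereas Am comes from A minor. It is labeled i.

bIII, i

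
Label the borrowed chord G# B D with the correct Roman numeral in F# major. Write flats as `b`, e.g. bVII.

ii°

The root G# is the diatonic 2nd degree of F# major; the borrowing shows in the chord quality. G#–B–D is a diminished chord — the form found in F# minor, not the diatonic ii (G#m). Borrowed into F# major it is written ii°.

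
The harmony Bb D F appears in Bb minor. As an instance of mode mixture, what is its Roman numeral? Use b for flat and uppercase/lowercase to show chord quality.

The root Bb is the diatonic 1st degree of Bb minor; the borrowing shows in the chord quality. Diatonically Bb minor has Bbm (i) on that degree; Bb–D–F is instead the major chord native to Bb major, so it takes the label I.

I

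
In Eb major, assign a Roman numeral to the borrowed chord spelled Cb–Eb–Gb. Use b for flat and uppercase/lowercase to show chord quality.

Cb is the lowered form of scale degree 6 in Eb major (the diatonic degree 6 is C). The diatonic chord on degree 6 would be Cm (vi), but Cb–Eb–Gb is the major chord from Eb minor. As a borrowed chord it is labeled bVI.

bVI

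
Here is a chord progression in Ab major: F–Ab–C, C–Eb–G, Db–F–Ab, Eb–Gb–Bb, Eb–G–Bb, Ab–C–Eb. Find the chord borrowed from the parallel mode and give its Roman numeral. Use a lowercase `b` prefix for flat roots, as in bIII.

v

The diatonic triads in Ab major are Ab, Bbm, Cm, Db, Eb, Fm, Gdim. Of the given chords, F–Ab–C = Fm, C–Eb–G = Cm, Db–F–Ab = Db, Eb–G–Bb = Eb and Ab–C–Eb = Ab are diatonic. Eb–Gb–Bb is not: scale degree 5 in Ab major carries Eb (V). In Ab minor the chord on that degree is Ebm, so here it functions as v, borrowed from the parallel minor.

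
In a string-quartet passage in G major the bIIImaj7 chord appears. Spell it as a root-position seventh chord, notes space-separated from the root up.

Bb D F A

Scale degree 3 in G major is B. bIIImaj7 uses the lowered form, Bb, taken from G minor. In G minor the chord on Bb is Bb–D–F–A.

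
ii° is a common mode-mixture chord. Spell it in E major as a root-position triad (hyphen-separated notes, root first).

F#-A-C

The root, F#, is scale degree 2 — the same note in E major and E minor; only the chord quality changes. Building the diminished chord from the parallel minor on F#: F#–A–C.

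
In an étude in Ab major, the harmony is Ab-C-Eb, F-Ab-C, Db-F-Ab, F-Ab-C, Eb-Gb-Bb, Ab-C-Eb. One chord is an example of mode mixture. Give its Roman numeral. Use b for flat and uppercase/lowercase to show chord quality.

Ab major has the diatonic set Ab, Bbm, Cm, Db, Eb, Fm, Gdim. Ab–C–Eb = Ab, F–Ab–C = Fm and Db–F–Ab = Db are all diatonic. Eb–Gb–Bb is not: scale degree 5 in Ab major carries Eb (V). In Ab minor the chord on that degree is Ebm, so here it functions as v, borrowed from the parallel minor.

v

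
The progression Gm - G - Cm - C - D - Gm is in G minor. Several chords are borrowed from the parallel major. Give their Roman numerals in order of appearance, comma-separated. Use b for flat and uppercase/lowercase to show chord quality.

G minor has the diatonic set Gm, Adim, Bb, Cm, D, Eb, F (with V from harmonic minor). Gm, Cm and D are all diatonic. G (G–B–D) doesn't fit — on degree 1 G minor would have Gm (i). G is the degree-1 chord of G major, so it is the borrowed I. C (C–E–G) is not: scale degree 4 in G minor carries Cm (iv). In G major the chord on that degree is C, so here it functions as IV, borrowed from the parallel major.

I, IV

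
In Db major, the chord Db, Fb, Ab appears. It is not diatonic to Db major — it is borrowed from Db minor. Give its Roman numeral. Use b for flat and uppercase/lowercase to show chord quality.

i

The root Db is the diatonic 1st degree of Db major; the borrowing shows in the chord quality. Diatonically Db major has Db (I) on that degree; Db–Fb–Ab is instead the minor chord native to Db minor, so it takes the label i.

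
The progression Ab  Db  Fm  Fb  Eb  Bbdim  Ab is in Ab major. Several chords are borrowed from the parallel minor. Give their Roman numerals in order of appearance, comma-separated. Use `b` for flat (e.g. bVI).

Ab major has the diatonic set Ab, Bbm, Cm, Db, Eb, Fm, Gdim. Of the given chords, Ab, Db, Fm and Eb are diatonic. Fb (Fb–Ab–Cb) is not: scale degree 6 in Ab major carries Fm (vi). In Ab minor the chord on that degree is Fb, so here it functions as bVI, borrowed from the parallel minor. Bbdim (Bb–Db–Fb) doesn't fit — on degree 2 Ab major would have Bbm (ii). Bbdim is the degree-2 chord of Ab minor, so it is the borrowed ii°.

bVI, ii°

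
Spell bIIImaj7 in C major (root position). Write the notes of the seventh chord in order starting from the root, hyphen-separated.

bIIImaj7 is built on the lowered scale degree 3. In C major degree 3 is E; lowered it becomes Eb. In C minor the chord on Eb is Eb–G–Bb–D.

Eb-G-Bb-D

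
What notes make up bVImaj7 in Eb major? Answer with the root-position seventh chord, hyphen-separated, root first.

Cb-Eb-Gb-Bb

Scale degree 6 in Eb major is C. bVImaj7 uses the lowered form, Cb, taken from Eb minor. In Eb minor the chord on Cb is Cb–Eb–Gb–Bb.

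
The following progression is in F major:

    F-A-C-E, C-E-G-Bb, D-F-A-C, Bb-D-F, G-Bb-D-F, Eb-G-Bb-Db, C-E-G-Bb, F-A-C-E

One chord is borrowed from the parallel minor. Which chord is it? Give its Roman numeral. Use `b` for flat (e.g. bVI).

The diatonic triads in F major are F, Gm, Am, Bb, C, Dm, Edim. F–A–C–E = Fmaj7, C–E–G–Bb = C7, D–F–A–C = Dm7, Bb–D–F = Bb and G–Bb–D–F = Gm7 all belong to that set. Eb–G–Bb–Db doesn't fit — on degree 7 F major would have Edim (vii°). Eb7 is the degree-7 chord of F minor, so it is the borrowed bVII7.

bVII7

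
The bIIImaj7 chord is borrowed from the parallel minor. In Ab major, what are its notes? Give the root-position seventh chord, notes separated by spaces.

Cb Eb Gb Bb

bIIImaj7 is built on the lowered scale degree 3. In Ab major degree 3 is C; lowered it becomes Cb. Stacking thirds in Ab minor on Cb gives Cb–Eb–Gb–Bb.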